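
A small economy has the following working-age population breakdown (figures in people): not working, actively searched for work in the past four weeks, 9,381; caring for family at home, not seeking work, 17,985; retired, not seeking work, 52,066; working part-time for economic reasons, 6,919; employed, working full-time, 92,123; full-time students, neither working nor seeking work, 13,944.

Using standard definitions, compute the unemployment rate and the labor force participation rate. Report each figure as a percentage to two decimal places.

Employed = 6,919 + 92,123 = 99,042 (anyone who worked, including part-time for economic reasons, counts as employed).
Unemployed = 9,381.
Labor force = 99,042 + 9,381 = 108,423.
Not in labor force = 17,985 + 52,066 + 13,944 = 83,995 (those not working and not actively searching are outside the labor force).
Civilian working-age population = 108,423 + 83,995 = 192,418.
Unemployment rate = 9,381 / 108,423 = 8.65%.
Labor force participation rate = 108,423 / 192,418 = 56.35%.

Unemployment rate ≈ 8.65%; labor force participation rate ≈ 56.35%.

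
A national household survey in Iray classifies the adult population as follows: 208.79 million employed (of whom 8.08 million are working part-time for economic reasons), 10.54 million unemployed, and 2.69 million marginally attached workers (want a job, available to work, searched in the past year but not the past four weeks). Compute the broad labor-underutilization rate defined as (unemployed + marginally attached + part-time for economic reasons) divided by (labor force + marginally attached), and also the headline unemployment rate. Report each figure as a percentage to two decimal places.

Broad underutilization rate ≈ 9.60%; headline unemployment rate ≈ 4.81%.

Labor force = 208.79 + 10.54 = 219.33 million.
Numerator = 10.54 + 2.69 + 8.08 = 21.31 million.
Denominator = 219.33 + 2.69 = 222.02 million.
Broad rate = 21.31 / 222.02 = 9.60%.
Headline unemployment rate = 10.54 / 219.33 = 4.81%.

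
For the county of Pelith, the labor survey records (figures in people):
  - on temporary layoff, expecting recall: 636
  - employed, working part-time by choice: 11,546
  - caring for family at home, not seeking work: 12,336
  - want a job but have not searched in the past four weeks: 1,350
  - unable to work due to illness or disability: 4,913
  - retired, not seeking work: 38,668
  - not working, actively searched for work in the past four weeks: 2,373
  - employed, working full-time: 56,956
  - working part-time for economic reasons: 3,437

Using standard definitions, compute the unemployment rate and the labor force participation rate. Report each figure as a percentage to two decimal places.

Employed = 11,546 + 56,956 + 3,437 = 71,939 (anyone who worked, including part-time for economic reasons, counts as employed).
Unemployed = 636 + 2,373 = 3,009 (jobless and actively searching, or on temporary layoff).
Labor force = 71,939 + 3,009 = 74,948.
Not in labor force = 12,336 + 1,350 + 4,913 + 38,668 = 57,267 (those not working and not actively searching are outside the labor force — including those who want a job but have given up searching).
Civilian working-age population = 74,948 + 57,267 = 132,215.
Unemployment rate = 3,009 / 74,948 = 4.01%.
Labor force participation rate = 74,948 / 132,215 = 56.69%.

Unemployment rate ≈ 4.01%; labor force participation rate ≈ 56.69%.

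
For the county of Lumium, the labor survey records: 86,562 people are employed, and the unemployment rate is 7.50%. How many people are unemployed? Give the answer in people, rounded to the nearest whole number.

About 7,019 are unemployed.

Let U be the number unemployed. The labor force is E + U, and U/(E+U) = 0.0750.
So U = 0.0750 × 86,562 / (1 − 0.0750) = 6492.15 / 0.9250 ≈ 7,019.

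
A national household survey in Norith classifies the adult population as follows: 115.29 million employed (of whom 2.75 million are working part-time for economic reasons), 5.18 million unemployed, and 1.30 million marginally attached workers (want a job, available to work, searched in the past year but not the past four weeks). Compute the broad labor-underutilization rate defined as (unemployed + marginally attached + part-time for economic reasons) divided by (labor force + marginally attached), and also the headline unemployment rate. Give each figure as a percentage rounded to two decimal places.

Broad underutilization rate ≈ 7.58%; headline unemployment rate ≈ 4.30%.

Labor force = 115.29 + 5.18 = 120.47 million.
Numerator = 5.18 + 1.30 + 2.75 = 9.23 million.
Denominator = 120.47 + 1.30 = 121.77 million.
Broad rate = 9.23 / 121.77 = 7.58%.
Headline unemployment rate = 5.18 / 120.47 = 4.30%.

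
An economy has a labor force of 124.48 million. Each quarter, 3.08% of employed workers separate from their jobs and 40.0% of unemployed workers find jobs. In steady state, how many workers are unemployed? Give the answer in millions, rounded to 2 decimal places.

About 8.90 million are unemployed in steady state.

Steady-state unemployment rate u* = s/(s+f) = 3.08/(3.08+40.0) = 0.071495.
Unemployed = u* × labor force = 0.071495 × 124.48 ≈ 8.90 million.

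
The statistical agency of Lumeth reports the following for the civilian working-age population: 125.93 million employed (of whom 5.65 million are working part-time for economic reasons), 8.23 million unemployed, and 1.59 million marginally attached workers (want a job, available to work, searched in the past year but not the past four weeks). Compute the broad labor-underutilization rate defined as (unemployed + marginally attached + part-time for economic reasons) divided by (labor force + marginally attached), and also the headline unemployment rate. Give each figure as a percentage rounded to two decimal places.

Broad underutilization rate ≈ 11.40%; headline unemployment rate ≈ 6.13%.

Labor force = 125.93 + 8.23 = 134.16 million.
Numerator = 8.23 + 1.59 + 5.65 = 15.47 million.
Denominator = 134.16 + 1.59 = 135.75 million.
Broad rate = 15.47 / 135.75 = 11.40%.
Headline unemployment rate = 8.23 / 134.16 = 6.13%.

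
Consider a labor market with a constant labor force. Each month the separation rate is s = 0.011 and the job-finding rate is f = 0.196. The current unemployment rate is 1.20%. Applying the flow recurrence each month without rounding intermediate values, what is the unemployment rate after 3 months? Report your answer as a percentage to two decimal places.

Unemployment rate after three months ≈ 3.26%.

With a fixed labor force, u_{t+1} = u_t + s·(1−u_t) − f·u_t = u_t·(1−s−f) + s.
Here 1−s−f = 0.793 and s = 0.011.
u_1 = 0.012000 × 0.793 + 0.011 = 0.020516.
u_2 = 0.020516 × 0.793 + 0.011 = 0.027269.
u_3 = 0.027269 × 0.793 + 0.011 = 0.032624.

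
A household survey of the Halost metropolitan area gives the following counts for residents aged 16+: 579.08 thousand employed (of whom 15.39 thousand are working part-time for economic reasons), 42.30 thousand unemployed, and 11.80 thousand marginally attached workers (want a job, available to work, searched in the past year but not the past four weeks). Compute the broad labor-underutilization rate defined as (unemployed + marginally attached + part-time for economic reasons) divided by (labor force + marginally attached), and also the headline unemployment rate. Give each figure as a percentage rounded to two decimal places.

Labor force = 579.08 + 42.30 = 621.38 thousand.
Numerator = 42.30 + 11.80 + 15.39 = 69.49 thousand.
Denominator = 621.38 + 11.80 = 633.18 thousand.
Broad rate = 69.49 / 633.18 = 10.97%.
Headline unemployment rate = 42.30 / 621.38 = 6.81%.

Broad underutilization rate ≈ 10.97%; headline unemployment rate ≈ 6.81%.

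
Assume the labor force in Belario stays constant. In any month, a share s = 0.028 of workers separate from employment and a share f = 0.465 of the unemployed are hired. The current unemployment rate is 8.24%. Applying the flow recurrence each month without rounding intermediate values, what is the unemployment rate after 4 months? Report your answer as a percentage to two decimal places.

Unemployment rate after four months ≈ 5.85%.

With a fixed labor force, u_{t+1} = u_t + s·(1−u_t) − f·u_t = u_t·(1−s−f) + s.
Here 1−s−f = 0.507 and s = 0.028.
u_1 = 0.082400 × 0.507 + 0.028 = 0.069777.
u_2 = 0.069777 × 0.507 + 0.028 = 0.063377.
u_3 = 0.063377 × 0.507 + 0.028 = 0.060132.
u_4 = 0.060132 × 0.507 + 0.028 = 0.058487.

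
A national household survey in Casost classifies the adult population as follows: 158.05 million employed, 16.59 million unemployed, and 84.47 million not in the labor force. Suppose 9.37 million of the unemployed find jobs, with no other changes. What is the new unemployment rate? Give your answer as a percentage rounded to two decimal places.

New unemployment rate ≈ 4.13%.

Initially, labor force = 158.05 + 16.59 = 174.64 million, so u = 16.59/174.64 = 9.50%.
After the change, unemployed falls and employed rises by 9.37; labor force unchanged → E = 167.42, U = 7.22, labor force = 174.64 million.
New unemployment rate = 7.22 / 174.64 = 4.13%.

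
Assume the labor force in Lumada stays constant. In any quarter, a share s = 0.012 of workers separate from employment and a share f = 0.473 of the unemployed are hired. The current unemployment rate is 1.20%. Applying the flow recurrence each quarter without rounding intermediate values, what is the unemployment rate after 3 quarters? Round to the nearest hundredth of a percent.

With a fixed labor force, u_{t+1} = u_t + s·(1−u_t) − f·u_t = u_t·(1−s−f) + s.
Here 1−s−f = 0.515 and s = 0.012.
u_1 = 0.012000 × 0.515 + 0.012 = 0.018180.
u_2 = 0.018180 × 0.515 + 0.012 = 0.021363.
u_3 = 0.021363 × 0.515 + 0.012 = 0.023002.

Unemployment rate after three quarters ≈ 2.30%.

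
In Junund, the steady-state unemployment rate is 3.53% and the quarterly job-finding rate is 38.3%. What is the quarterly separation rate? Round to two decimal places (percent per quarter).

Separation rate ≈ 1.40% per quarter.

From u* = s/(s+f): s = u·f/(1−u).
s = 0.0353 × 38.3 / (1 − 0.0353) = 1.3520 / 0.9647 ≈ 1.40% per quarter.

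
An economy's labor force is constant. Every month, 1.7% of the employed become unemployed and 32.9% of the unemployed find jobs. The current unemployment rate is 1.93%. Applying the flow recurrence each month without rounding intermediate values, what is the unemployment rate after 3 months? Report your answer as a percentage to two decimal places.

Unemployment rate after three months ≈ 4.08%.

With a fixed labor force, u_{t+1} = u_t + s·(1−u_t) − f·u_t = u_t·(1−s−f) + s.
Here 1−s−f = 0.654 and s = 0.017.
u_1 = 0.019300 × 0.654 + 0.017 = 0.029622.
u_2 = 0.029622 × 0.654 + 0.017 = 0.036373.
u_3 = 0.036373 × 0.654 + 0.017 = 0.040788.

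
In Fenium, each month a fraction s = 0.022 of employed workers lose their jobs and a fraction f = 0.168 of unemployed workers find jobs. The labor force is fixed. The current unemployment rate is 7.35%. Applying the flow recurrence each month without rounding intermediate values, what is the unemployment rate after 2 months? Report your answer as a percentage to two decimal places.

With a fixed labor force, u_{t+1} = u_t + s·(1−u_t) − f·u_t = u_t·(1−s−f) + s.
Here 1−s−f = 0.810 and s = 0.022.
u_1 = 0.073500 × 0.810 + 0.022 = 0.081535.
u_2 = 0.081535 × 0.810 + 0.022 = 0.088043.

Unemployment rate after two months ≈ 8.80%.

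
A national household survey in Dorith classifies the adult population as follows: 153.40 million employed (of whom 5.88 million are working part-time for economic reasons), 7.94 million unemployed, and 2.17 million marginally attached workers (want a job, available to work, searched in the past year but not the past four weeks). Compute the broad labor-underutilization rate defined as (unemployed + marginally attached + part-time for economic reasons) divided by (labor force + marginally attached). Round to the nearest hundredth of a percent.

Labor force = 153.40 + 7.94 = 161.34 million.
Numerator = 7.94 + 2.17 + 5.88 = 15.99 million.
Denominator = 161.34 + 2.17 = 163.51 million.
Broad rate = 15.99 / 163.51 = 9.78%.

Broad underutilization rate ≈ 9.78%.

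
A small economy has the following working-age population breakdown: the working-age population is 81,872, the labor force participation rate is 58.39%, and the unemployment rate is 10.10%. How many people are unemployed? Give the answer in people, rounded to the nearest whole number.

About 4,828 are unemployed.

Labor force = 0.5839 × 81,872 = 47,805.
Unemployed = 0.1010 × 47,805 ≈ 4,828.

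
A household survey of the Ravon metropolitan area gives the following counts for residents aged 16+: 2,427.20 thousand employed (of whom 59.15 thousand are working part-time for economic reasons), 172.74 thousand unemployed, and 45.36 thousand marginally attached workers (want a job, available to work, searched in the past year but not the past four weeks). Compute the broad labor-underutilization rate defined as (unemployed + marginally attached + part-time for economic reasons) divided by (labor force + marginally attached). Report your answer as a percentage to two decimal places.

Labor force = 2,427.20 + 172.74 = 2,599.94 thousand.
Numerator = 172.74 + 45.36 + 59.15 = 277.25 thousand.
Denominator = 2,599.94 + 45.36 = 2,645.30 thousand.
Broad rate = 277.25 / 2,645.30 = 10.48%.

Broad underutilization rate ≈ 10.48%.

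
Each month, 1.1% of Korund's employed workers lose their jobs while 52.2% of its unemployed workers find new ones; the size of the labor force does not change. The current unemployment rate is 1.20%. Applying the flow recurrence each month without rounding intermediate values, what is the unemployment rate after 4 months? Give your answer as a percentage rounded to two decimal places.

Unemployment rate after four months ≈ 2.02%.

With a fixed labor force, u_{t+1} = u_t + s·(1−u_t) − f·u_t = u_t·(1−s−f) + s.
Here 1−s−f = 0.467 and s = 0.011.
u_1 = 0.012000 × 0.467 + 0.011 = 0.016604.
u_2 = 0.016604 × 0.467 + 0.011 = 0.018754.
u_3 = 0.018754 × 0.467 + 0.011 = 0.019758.
u_4 = 0.019758 × 0.467 + 0.011 = 0.020227.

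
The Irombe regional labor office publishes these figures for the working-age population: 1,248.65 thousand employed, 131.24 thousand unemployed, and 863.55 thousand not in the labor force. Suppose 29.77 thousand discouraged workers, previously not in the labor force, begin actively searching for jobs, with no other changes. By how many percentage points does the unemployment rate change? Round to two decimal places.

The unemployment rate changes by +1.91 percentage points.

Initially, labor force = 1,248.65 + 131.24 = 1,379.89 thousand, so u = 131.24/1,379.89 = 9.51%.
After the change, unemployed and labor force both rise by 29.77 → E = 1,248.65, U = 161.01, labor force = 1,409.66 thousand.
New unemployment rate = 161.01 / 1,409.66 = 11.42%.
Change = 11.42% − 9.51% = +1.91 percentage points.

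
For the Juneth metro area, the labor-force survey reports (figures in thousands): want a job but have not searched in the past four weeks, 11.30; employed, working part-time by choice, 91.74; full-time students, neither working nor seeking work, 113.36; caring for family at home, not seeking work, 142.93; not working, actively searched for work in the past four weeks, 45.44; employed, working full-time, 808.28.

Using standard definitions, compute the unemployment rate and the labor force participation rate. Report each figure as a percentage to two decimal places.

Employed = 91.74 + 808.28 = 900.02 thousand.
Unemployed = 45.44 thousand.
Labor force = 900.02 + 45.44 = 945.46 thousand.
Not in labor force = 11.30 + 113.36 + 142.93 = 267.59 thousand (those not working and not actively searching are outside the labor force — including those who want a job but have given up searching).
Civilian working-age population = 945.46 + 267.59 = 1,213.05 thousand.
Unemployment rate = 45.44 / 945.46 = 4.81%.
Labor force participation rate = 945.46 / 1,213.05 = 77.94%.

Unemployment rate ≈ 4.81%; labor force participation rate ≈ 77.94%.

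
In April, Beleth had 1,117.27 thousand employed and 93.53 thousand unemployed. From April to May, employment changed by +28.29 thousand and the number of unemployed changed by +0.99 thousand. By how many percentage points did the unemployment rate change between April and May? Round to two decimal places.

The unemployment rate changed by −0.10 percentage points.

April: labor force = 1,117.27 + 93.53 = 1,210.80; u = 93.53/1,210.80 = 7.72%.
May: labor force = 1,145.56 + 94.52 = 1,240.08; u = 94.52/1,240.08 = 7.62%.
Change = 7.62% − 7.72% = −0.10 pp.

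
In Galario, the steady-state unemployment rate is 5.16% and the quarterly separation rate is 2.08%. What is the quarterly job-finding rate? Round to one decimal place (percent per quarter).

Job-finding rate ≈ 38.2% per quarter.

From u* = s/(s+f): f = s·(1−u)/u.
f = 2.08 × (1 − 0.0516) / 0.0516 = 1.9727 / 0.0516 ≈ 38.2% per quarter.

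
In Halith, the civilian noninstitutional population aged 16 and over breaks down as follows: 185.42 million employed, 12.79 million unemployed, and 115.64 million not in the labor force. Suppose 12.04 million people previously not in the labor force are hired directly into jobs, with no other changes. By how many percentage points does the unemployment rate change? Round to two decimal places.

Initially, labor force = 185.42 + 12.79 = 198.21 million, so u = 12.79/198.21 = 6.45%.
After the change, employed and labor force both rise by 12.04; unemployed unchanged → E = 197.46, U = 12.79, labor force = 210.25 million.
New unemployment rate = 12.79 / 210.25 = 6.08%.
Change = 6.08% − 6.45% = −0.37 percentage points.

The unemployment rate changes by −0.37 percentage points.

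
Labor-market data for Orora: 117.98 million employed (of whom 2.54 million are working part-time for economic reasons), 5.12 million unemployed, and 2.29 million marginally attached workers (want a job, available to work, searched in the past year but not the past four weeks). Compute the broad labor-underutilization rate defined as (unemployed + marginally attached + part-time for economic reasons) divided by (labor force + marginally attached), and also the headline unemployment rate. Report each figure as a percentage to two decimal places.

Labor force = 117.98 + 5.12 = 123.10 million.
Numerator = 5.12 + 2.29 + 2.54 = 9.95 million.
Denominator = 123.10 + 2.29 = 125.39 million.
Broad rate = 9.95 / 125.39 = 7.94%.
Headline unemployment rate = 5.12 / 123.10 = 4.16%.

Broad underutilization rate ≈ 7.94%; headline unemployment rate ≈ 4.16%.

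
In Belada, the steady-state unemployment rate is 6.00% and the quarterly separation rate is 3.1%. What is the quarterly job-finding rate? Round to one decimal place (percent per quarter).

From u* = s/(s+f): f = s·(1−u)/u.
f = 3.1 × (1 − 0.0600) / 0.0600 = 2.9140 / 0.0600 ≈ 48.6% per quarter.

Job-finding rate ≈ 48.6% per quarter.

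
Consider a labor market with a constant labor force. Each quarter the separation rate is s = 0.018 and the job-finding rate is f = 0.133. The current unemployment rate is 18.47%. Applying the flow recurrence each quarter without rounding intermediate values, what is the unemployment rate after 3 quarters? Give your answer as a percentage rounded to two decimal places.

With a fixed labor force, u_{t+1} = u_t + s·(1−u_t) − f·u_t = u_t·(1−s−f) + s.
Here 1−s−f = 0.849 and s = 0.018.
u_1 = 0.184700 × 0.849 + 0.018 = 0.174810.
u_2 = 0.174810 × 0.849 + 0.018 = 0.166414.
u_3 = 0.166414 × 0.849 + 0.018 = 0.159285.

Unemployment rate after three quarters ≈ 15.93%.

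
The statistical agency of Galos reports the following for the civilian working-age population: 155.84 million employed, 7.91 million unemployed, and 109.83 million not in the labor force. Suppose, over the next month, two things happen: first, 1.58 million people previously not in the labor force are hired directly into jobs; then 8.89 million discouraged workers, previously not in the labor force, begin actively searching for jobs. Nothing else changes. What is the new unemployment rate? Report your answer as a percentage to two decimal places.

Initially, labor force = 155.84 + 7.91 = 163.75 million, so u = 7.91/163.75 = 4.83%.
After the first change, employed and labor force both rise by 1.58; unemployed unchanged → E = 157.42, U = 7.91, labor force = 165.33 million.
After the second change, unemployed and labor force both rise by 8.89 → E = 157.42, U = 16.80, labor force = 174.22 million.
New unemployment rate = 16.80 / 174.22 = 9.64%.

New unemployment rate ≈ 9.64%.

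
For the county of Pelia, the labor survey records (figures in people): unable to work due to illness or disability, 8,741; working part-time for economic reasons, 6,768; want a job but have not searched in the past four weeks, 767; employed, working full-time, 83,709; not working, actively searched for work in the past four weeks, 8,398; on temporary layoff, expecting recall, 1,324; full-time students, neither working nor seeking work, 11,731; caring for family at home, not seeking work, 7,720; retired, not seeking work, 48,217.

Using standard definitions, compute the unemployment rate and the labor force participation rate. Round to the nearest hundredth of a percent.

Unemployment rate ≈ 9.70%; labor force participation rate ≈ 56.49%.

Employed = 6,768 + 83,709 = 90,477 (anyone who worked, including part-time for economic reasons, counts as employed).
Unemployed = 8,398 + 1,324 = 9,722 (jobless and actively searching, or on temporary layoff).
Labor force = 90,477 + 9,722 = 100,199.
Not in labor force = 8,741 + 767 + 11,731 + 7,720 + 48,217 = 77,176 (those not working and not actively searching are outside the labor force — including those who want a job but have given up searching).
Civilian working-age population = 100,199 + 77,176 = 177,375.
Unemployment rate = 9,722 / 100,199 = 9.70%.
Labor force participation rate = 100,199 / 177,375 = 56.49%.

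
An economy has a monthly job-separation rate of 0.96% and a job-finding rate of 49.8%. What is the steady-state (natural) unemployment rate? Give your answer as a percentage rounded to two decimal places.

Steady-state unemployment rate ≈ 1.89%.

At steady state the flows balance: s·E = f·U, so U/(E+U) = s/(s+f).
u* = 0.96 / (0.96 + 49.8) = 0.96 / 50.76 = 1.89%.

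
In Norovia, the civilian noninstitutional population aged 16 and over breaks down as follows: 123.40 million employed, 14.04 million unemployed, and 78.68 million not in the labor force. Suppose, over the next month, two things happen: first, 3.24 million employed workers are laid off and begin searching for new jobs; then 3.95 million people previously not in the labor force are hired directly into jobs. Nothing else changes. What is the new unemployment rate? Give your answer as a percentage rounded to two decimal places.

New unemployment rate ≈ 12.22%.

Initially, labor force = 123.40 + 14.04 = 137.44 million, so u = 14.04/137.44 = 10.22%.
After the first change, employed falls and unemployed rises by 3.24; labor force unchanged → E = 120.16, U = 17.28, labor force = 137.44 million.
After the second change, employed and labor force both rise by 3.95; unemployed unchanged → E = 124.11, U = 17.28, labor force = 141.39 million.
New unemployment rate = 17.28 / 141.39 = 12.22%.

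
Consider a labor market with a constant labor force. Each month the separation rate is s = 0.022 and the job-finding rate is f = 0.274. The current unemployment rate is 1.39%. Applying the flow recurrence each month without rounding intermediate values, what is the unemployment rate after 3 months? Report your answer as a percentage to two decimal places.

Unemployment rate after three months ≈ 5.32%.

With a fixed labor force, u_{t+1} = u_t + s·(1−u_t) − f·u_t = u_t·(1−s−f) + s.
Here 1−s−f = 0.704 and s = 0.022.
u_1 = 0.013900 × 0.704 + 0.022 = 0.031786.
u_2 = 0.031786 × 0.704 + 0.022 = 0.044377.
u_3 = 0.044377 × 0.704 + 0.022 = 0.053241.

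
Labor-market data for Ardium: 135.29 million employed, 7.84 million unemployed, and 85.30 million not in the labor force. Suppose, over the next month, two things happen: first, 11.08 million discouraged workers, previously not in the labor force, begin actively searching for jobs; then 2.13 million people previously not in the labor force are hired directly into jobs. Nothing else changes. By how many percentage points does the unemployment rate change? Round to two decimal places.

The unemployment rate changes by +6.62 percentage points.

Initially, labor force = 135.29 + 7.84 = 143.13 million, so u = 7.84/143.13 = 5.48%.
After the first change, unemployed and labor force both rise by 11.08 → E = 135.29, U = 18.92, labor force = 154.21 million.
After the second change, employed and labor force both rise by 2.13; unemployed unchanged → E = 137.42, U = 18.92, labor force = 156.34 million.
New unemployment rate = 18.92 / 156.34 = 12.10%.
Change = 12.10% − 5.48% = +6.62 percentage points.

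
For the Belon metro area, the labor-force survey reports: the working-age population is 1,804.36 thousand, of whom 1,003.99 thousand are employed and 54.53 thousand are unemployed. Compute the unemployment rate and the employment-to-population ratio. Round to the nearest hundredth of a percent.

Unemployment rate ≈ 5.15%; employment-population ratio ≈ 55.64%.

Labor force = employed + unemployed = 1,003.99 + 54.53 = 1,058.52 thousand.
Unemployment rate = 54.53 / 1,058.52 = 5.15%.
Employment-population ratio = 1,003.99 / 1,804.36 = 55.64%.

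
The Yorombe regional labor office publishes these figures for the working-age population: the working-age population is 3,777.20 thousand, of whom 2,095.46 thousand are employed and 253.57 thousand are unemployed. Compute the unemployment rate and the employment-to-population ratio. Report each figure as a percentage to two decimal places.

Unemployment rate ≈ 10.79%; employment-population ratio ≈ 55.48%.

Labor force = employed + unemployed = 2,095.46 + 253.57 = 2,349.03 thousand.
Unemployment rate = 253.57 / 2,349.03 = 10.79%.
Employment-population ratio = 2,095.46 / 3,777.20 = 55.48%.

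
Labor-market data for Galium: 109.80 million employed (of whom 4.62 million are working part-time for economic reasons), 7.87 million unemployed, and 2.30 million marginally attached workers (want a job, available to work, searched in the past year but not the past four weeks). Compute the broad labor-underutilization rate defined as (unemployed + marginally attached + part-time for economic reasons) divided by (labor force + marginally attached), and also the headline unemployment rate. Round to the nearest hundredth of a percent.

Labor force = 109.80 + 7.87 = 117.67 million.
Numerator = 7.87 + 2.30 + 4.62 = 14.79 million.
Denominator = 117.67 + 2.30 = 119.97 million.
Broad rate = 14.79 / 119.97 = 12.33%.
Headline unemployment rate = 7.87 / 117.67 = 6.69%.

Broad underutilization rate ≈ 12.33%; headline unemployment rate ≈ 6.69%.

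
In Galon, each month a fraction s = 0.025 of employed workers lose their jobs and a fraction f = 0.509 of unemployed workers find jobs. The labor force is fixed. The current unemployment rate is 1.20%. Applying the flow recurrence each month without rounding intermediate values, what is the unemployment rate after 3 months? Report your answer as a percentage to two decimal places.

Unemployment rate after three months ≈ 4.33%.

With a fixed labor force, u_{t+1} = u_t + s·(1−u_t) − f·u_t = u_t·(1−s−f) + s.
Here 1−s−f = 0.466 and s = 0.025.
u_1 = 0.012000 × 0.466 + 0.025 = 0.030592.
u_2 = 0.030592 × 0.466 + 0.025 = 0.039256.
u_3 = 0.039256 × 0.466 + 0.025 = 0.043293.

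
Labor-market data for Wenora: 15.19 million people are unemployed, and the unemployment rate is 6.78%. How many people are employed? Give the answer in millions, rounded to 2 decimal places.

About 208.85 million are employed.

Labor force = U / u = 15.19 / 0.0678 ≈ 224.04 million.
Employed = labor force − unemployed = 224.04 − 15.19 = 208.85 million.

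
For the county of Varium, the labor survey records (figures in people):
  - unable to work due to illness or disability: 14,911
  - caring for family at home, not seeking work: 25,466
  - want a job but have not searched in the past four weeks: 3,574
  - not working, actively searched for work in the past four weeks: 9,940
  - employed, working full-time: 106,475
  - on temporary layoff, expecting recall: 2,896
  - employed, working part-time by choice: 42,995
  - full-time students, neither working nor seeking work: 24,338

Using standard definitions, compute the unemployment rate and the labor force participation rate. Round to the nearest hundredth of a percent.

Unemployment rate ≈ 7.91%; labor force participation rate ≈ 70.39%.

Employed = 106,475 + 42,995 = 149,470.
Unemployed = 9,940 + 2,896 = 12,836 (jobless and actively searching, or on temporary layoff).
Labor force = 149,470 + 12,836 = 162,306.
Not in labor force = 14,911 + 25,466 + 3,574 + 24,338 = 68,289 (those not working and not actively searching are outside the labor force — including those who want a job but have given up searching).
Civilian working-age population = 162,306 + 68,289 = 230,595.
Unemployment rate = 12,836 / 162,306 = 7.91%.
Labor force participation rate = 162,306 / 230,595 = 70.39%.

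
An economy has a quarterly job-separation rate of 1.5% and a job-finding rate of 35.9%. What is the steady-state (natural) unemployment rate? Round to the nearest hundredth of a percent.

Steady-state unemployment rate ≈ 4.01%.

At steady state the flows balance: s·E = f·U, so U/(E+U) = s/(s+f).
u* = 1.5 / (1.5 + 35.9) = 1.5 / 37.40 = 4.01%.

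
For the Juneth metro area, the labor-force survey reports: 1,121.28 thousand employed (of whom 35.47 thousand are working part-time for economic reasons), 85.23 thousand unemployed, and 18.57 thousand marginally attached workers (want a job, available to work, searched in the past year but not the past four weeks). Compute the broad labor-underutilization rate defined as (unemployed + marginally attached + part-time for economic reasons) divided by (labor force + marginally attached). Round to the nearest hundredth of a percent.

Broad underutilization rate ≈ 11.37%.

Labor force = 1,121.28 + 85.23 = 1,206.51 thousand.
Numerator = 85.23 + 18.57 + 35.47 = 139.27 thousand.
Denominator = 1,206.51 + 18.57 = 1,225.08 thousand.
Broad rate = 139.27 / 1,225.08 = 11.37%.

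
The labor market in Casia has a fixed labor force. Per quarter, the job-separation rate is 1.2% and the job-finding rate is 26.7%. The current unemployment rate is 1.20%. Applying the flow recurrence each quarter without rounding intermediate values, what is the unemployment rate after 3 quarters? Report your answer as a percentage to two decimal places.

Unemployment rate after three quarters ≈ 3.14%.

With a fixed labor force, u_{t+1} = u_t + s·(1−u_t) − f·u_t = u_t·(1−s−f) + s.
Here 1−s−f = 0.721 and s = 0.012.
u_1 = 0.012000 × 0.721 + 0.012 = 0.020652.
u_2 = 0.020652 × 0.721 + 0.012 = 0.026890.
u_3 = 0.026890 × 0.721 + 0.012 = 0.031388.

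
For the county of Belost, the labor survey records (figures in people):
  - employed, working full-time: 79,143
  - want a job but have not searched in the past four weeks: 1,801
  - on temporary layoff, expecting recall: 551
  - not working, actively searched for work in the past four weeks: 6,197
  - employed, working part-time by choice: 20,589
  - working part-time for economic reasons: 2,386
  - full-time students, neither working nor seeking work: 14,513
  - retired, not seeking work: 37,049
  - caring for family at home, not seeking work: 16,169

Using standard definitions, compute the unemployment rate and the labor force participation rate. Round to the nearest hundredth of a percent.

Unemployment rate ≈ 6.20%; labor force participation rate ≈ 61.02%.

Employed = 79,143 + 20,589 + 2,386 = 102,118 (anyone who worked, including part-time for economic reasons, counts as employed).
Unemployed = 551 + 6,197 = 6,748 (jobless and actively searching, or on temporary layoff).
Labor force = 102,118 + 6,748 = 108,866.
Not in labor force = 1,801 + 14,513 + 37,049 + 16,169 = 69,532 (those not working and not actively searching are outside the labor force — including those who want a job but have given up searching).
Civilian working-age population = 108,866 + 69,532 = 178,398.
Unemployment rate = 6,748 / 108,866 = 6.20%.
Labor force participation rate = 108,866 / 178,398 = 61.02%.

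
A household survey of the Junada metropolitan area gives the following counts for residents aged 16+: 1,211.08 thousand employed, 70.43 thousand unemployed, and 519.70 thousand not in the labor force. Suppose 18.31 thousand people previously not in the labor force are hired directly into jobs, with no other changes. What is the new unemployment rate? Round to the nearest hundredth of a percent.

Initially, labor force = 1,211.08 + 70.43 = 1,281.51 thousand, so u = 70.43/1,281.51 = 5.50%.
After the change, employed and labor force both rise by 18.31; unemployed unchanged → E = 1,229.39, U = 70.43, labor force = 1,299.82 thousand.
New unemployment rate = 70.43 / 1,299.82 = 5.42%.

New unemployment rate ≈ 5.42%.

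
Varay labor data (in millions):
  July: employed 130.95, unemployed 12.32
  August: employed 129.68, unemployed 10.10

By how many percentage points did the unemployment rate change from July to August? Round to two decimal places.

July: labor force = 130.95 + 12.32 = 143.27; u = 12.32/143.27 = 8.60%.
August: labor force = 129.68 + 10.10 = 139.78; u = 10.10/139.78 = 7.23%.
Change = 7.23% − 8.60% = −1.37 pp.

The unemployment rate changed by −1.37 percentage points.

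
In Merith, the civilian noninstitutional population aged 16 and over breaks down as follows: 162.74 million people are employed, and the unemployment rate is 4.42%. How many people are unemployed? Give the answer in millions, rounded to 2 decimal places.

About 7.53 million are unemployed.

Let U be the number unemployed. The labor force is E + U, and U/(E+U) = 0.0442.
So U = 0.0442 × 162.74 / (1 − 0.0442) = 7.1931 / 0.9558 ≈ 7.53 million.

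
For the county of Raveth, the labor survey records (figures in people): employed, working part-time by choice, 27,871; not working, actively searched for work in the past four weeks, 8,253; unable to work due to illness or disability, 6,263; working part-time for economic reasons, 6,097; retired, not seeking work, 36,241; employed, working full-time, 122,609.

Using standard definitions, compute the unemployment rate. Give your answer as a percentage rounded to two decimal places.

Employed = 27,871 + 6,097 + 122,609 = 156,577 (anyone who worked, including part-time for economic reasons, counts as employed).
Unemployed = 8,253.
Labor force = 156,577 + 8,253 = 164,830.
Unemployment rate = 8,253 / 164,830 = 5.01%.

Unemployment rate ≈ 5.01%.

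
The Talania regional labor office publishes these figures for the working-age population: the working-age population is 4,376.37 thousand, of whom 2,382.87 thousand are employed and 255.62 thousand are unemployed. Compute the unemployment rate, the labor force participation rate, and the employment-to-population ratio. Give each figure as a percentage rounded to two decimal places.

Unemployment rate ≈ 9.69%; labor force participation rate ≈ 60.29%; employment-population ratio ≈ 54.45%.

Labor force = employed + unemployed = 2,382.87 + 255.62 = 2,638.49 thousand.
Unemployment rate = 255.62 / 2,638.49 = 9.69%.
Labor force participation rate = 2,638.49 / 4,376.37 = 60.29%.
Employment-population ratio = 2,382.87 / 4,376.37 = 54.45%.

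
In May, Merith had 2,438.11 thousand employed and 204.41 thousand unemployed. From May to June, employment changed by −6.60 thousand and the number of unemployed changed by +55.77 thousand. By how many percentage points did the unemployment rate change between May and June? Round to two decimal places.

May: labor force = 2,438.11 + 204.41 = 2,642.52; u = 204.41/2,642.52 = 7.74%.
June: labor force = 2,431.51 + 260.18 = 2,691.69; u = 260.18/2,691.69 = 9.67%.
Change = 9.67% − 7.74% = +1.93 pp.

The unemployment rate changed by +1.93 percentage points.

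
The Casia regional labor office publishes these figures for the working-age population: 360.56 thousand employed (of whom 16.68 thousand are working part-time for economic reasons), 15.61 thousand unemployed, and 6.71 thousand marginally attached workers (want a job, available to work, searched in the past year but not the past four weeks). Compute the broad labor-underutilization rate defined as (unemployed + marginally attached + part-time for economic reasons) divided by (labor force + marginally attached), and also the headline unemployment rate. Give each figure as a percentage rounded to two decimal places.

Labor force = 360.56 + 15.61 = 376.17 thousand.
Numerator = 15.61 + 6.71 + 16.68 = 39.00 thousand.
Denominator = 376.17 + 6.71 = 382.88 thousand.
Broad rate = 39.00 / 382.88 = 10.19%.
Headline unemployment rate = 15.61 / 376.17 = 4.15%.

Broad underutilization rate ≈ 10.19%; headline unemployment rate ≈ 4.15%.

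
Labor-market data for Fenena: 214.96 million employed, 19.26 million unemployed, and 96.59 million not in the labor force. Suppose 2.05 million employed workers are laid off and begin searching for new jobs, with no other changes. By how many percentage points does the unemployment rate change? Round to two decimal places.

The unemployment rate changes by +0.88 percentage points.

Initially, labor force = 214.96 + 19.26 = 234.22 million, so u = 19.26/234.22 = 8.22%.
After the change, employed falls and unemployed rises by 2.05; labor force unchanged → E = 212.91, U = 21.31, labor force = 234.22 million.
New unemployment rate = 21.31 / 234.22 = 9.10%.
Change = 9.10% − 8.22% = +0.88 percentage points.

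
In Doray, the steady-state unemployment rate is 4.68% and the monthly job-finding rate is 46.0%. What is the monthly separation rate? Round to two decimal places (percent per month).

From u* = s/(s+f): s = u·f/(1−u).
s = 0.0468 × 46.0 / (1 − 0.0468) = 2.1528 / 0.9532 ≈ 2.26% per month.

Separation rate ≈ 2.26% per month.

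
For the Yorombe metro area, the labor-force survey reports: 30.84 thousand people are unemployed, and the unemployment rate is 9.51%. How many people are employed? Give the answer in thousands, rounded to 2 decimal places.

About 293.45 thousand are employed.

Labor force = U / u = 30.84 / 0.0951 ≈ 324.29 thousand.
Employed = labor force − unemployed = 324.29 − 30.84 = 293.45 thousand.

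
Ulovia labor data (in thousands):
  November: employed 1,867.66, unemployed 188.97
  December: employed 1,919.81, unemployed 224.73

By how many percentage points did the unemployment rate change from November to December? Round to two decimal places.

November: labor force = 1,867.66 + 188.97 = 2,056.63; u = 188.97/2,056.63 = 9.19%.
December: labor force = 1,919.81 + 224.73 = 2,144.54; u = 224.73/2,144.54 = 10.48%.
Change = 10.48% − 9.19% = +1.29 pp.

The unemployment rate changed by +1.29 percentage points.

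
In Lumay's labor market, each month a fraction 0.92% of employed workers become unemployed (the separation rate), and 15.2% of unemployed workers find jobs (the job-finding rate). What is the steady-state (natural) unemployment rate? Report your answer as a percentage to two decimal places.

At steady state the flows balance: s·E = f·U, so U/(E+U) = s/(s+f).
u* = 0.92 / (0.92 + 15.2) = 0.92 / 16.12 = 5.71%.

Steady-state unemployment rate ≈ 5.71%.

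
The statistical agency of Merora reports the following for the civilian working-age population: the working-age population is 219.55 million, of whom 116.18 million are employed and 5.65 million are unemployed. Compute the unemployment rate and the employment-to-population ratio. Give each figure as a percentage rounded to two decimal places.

Labor force = employed + unemployed = 116.18 + 5.65 = 121.83 million.
Unemployment rate = 5.65 / 121.83 = 4.64%.
Employment-population ratio = 116.18 / 219.55 = 52.92%.

Unemployment rate ≈ 4.64%; employment-population ratio ≈ 52.92%.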